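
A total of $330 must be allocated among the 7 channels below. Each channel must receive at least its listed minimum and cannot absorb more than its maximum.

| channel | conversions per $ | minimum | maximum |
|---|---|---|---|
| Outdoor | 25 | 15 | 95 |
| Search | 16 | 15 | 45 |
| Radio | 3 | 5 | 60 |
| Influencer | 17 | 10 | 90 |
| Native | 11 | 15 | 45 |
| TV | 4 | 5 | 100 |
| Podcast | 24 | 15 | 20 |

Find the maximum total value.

Meeting every minimum uses 15+15+5+10+15+5+15 = 80 $, leaving 250.
Highest conversions per $ first: Outdoor 25 > Podcast 24 > Influencer 17 > Search 16 > Native 11 > TV 4 > Radio 3.
Outdoor: +80 to 95 (cap) ; 170 left.
Give Podcast 5 more to hit its cap of 20 ; 165 left.
Give Influencer 80 more to hit its cap of 90 ; 85 left.
Search takes 30 more to reach its cap of 45 ; 55 left.
Give Native 30 more to hit its cap of 45 ; 25 left.
TV has room for 95 more but only 25 remain, so it gets 30.
Total = 25×95 + 16×45 + 3×5 + 17×90 + 11×45 + 4×30 + 24×20 = 5735.

5735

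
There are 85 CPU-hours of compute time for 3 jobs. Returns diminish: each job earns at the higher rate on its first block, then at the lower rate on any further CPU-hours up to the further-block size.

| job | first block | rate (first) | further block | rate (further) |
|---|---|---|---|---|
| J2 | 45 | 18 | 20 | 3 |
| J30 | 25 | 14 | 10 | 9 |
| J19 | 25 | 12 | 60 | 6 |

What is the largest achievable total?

Treat each block as its own option and order by rate: J2/T1 18 > J30/T1 14 > J19/T1 12 > J30/T2 9 > J19/T2 6 > J2/T2 3.
J2/T1 (18): +45 ; 40 left.
J30 T1 at 14: fill all 25 ; 15 left.
15 remain; put them into J19 T1 at 12.
Total = 18×45 + 14×25 + 12×15 = 1340.

1340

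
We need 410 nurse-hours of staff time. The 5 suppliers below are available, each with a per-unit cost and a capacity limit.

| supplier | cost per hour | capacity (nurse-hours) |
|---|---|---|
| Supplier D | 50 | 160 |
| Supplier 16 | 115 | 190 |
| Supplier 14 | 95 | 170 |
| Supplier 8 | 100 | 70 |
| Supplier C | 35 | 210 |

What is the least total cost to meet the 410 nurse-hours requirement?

19150

Fill from the cheapest supplier first.
Supplier C (35): use full 210 — 200 nurse-hours to go.
Supplier D (50): use full 160 — 40 nurse-hours to go.
Take 40 from Supplier 14 at 95 to finish.
Supplier 8, Supplier 16: unused.
Cost = 210×35 + 160×50 + 40×95 = 19150.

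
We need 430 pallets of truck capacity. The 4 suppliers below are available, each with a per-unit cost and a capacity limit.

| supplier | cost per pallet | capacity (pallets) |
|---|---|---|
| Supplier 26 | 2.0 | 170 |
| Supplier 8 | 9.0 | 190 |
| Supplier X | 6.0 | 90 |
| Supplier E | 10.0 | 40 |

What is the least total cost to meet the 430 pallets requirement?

Fill from the cheapest supplier first.
Take 170 from Supplier 26 at 2.0 → need 260 more.
Supplier X at 6.0: take all 90 pallets → 170 still needed.
Supplier 8 (9.0): take the remaining 170 → done.
Supplier E: unused.
Cost = 170×2.0 + 90×6.0 + 170×9.0 = 2410.

2410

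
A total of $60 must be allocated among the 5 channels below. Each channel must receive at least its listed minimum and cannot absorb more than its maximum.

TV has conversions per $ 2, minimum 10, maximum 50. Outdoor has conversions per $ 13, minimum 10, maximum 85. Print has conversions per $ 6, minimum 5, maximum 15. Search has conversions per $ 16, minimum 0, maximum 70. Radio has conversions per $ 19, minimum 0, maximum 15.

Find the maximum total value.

Meeting every minimum uses 10+10+5+0+0 = 25 $, leaving 35.
Rank by conversions per $: Radio 19 > Search 16 > Outdoor 13 > Print 6 > TV 2.
Give Radio 15 more to hit its cap of 15 — 20 left.
Only 20 left; Search takes them to reach 20.
Total = 2×10 + 13×10 + 6×5 + 16×20 + 19×15 = 785.

785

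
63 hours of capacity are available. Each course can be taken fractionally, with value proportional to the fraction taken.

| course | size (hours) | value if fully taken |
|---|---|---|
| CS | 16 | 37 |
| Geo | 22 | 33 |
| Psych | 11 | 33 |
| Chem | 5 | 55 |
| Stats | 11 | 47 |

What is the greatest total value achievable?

202

Rank by value-to-size ratio: Chem 55/5≈11, Stats 47/11≈4.27, Psych 33/11≈3, CS 37/16≈2.31, Geo 33/22≈1.5.
Take all of Chem (5 hours, value 55) ; 58 hours left.
Stats: take in full, 11 hours for value 47 ; 47 left.
Psych: take in full, 11 hours for value 33 ; 36 left.
Take all of CS (16 hours, value 37) ; 20 hours left.
20 hours left: a 20/22 share of Geo gives 33×20/22 = 30.
Total value = 202.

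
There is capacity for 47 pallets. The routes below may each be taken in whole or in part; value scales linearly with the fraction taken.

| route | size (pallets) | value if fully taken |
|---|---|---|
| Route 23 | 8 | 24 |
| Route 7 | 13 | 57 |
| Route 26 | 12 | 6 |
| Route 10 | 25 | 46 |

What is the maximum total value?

127.5

Rank by value-to-size ratio: Route 7 57/13≈4.38, Route 23 24/8≈3, Route 10 46/25≈1.84, Route 26 6/12≈0.5.
Take all of Route 7 (13 pallets, value 57) → 34 pallets left.
All 8 pallets of Route 23 fit (value 24) → 26 remain.
All 25 pallets of Route 10 fit (value 46) → 1 remain.
1 pallets left: a 1/12 share of Route 26 gives 6×1/12 = 0.5.
Total value = 127.5.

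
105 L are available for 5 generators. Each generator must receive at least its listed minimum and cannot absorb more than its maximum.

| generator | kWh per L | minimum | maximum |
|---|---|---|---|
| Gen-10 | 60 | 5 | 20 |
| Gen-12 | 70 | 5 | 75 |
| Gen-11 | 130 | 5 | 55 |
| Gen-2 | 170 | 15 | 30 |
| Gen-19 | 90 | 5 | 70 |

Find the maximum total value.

13800

Meeting every minimum uses 5+5+5+15+5 = 35 L, leaving 70.
Order the generators by kWh per L: Gen-2 170 > Gen-11 130 > Gen-19 90 > Gen-12 70 > Gen-10 60.
Gen-2: +15 to 30 (cap) — 55 left.
Gen-11: +50 to 55 (cap) — 5 left.
Only 5 left; Gen-19 takes them to reach 10.
Total = 60×5 + 70×5 + 130×55 + 170×30 + 90×10 = 13800.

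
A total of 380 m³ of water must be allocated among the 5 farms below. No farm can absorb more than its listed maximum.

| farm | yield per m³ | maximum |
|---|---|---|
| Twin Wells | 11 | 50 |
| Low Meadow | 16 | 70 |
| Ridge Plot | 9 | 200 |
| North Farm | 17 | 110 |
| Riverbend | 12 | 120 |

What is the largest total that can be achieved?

5250

Order the farms by yield per m³: North Farm 17 > Low Meadow 16 > Riverbend 12 > Twin Wells 11 > Ridge Plot 9.
North Farm: +110 to 110 (cap) → 270 left.
Low Meadow: +70 to 70 (cap) → 200 left.
Give Riverbend 120 to hit its cap of 120 → 80 left.
Twin Wells takes 50 to reach its cap of 50 → 30 left.
Ridge Plot: +30 (room for 200) → 30. Pool exhausted.
Total = 11×50 + 16×70 + 9×30 + 17×110 + 12×120 = 5250.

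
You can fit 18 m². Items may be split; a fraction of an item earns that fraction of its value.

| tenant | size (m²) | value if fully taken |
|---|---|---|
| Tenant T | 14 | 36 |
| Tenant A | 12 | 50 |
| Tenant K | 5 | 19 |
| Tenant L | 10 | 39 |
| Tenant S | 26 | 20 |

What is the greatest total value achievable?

73.4

Best value per unit of size first: Tenant A 50/12≈4.17, Tenant L 39/10≈3.9, Tenant K 19/5≈3.8, Tenant T 36/14≈2.57, Tenant S 20/26≈0.769.
All 12 m² of Tenant A fit (value 50) → 6 remain.
Fill the last 6 m² with part of Tenant L: 6/10 of it earns 23.4.
Total value = 73.4.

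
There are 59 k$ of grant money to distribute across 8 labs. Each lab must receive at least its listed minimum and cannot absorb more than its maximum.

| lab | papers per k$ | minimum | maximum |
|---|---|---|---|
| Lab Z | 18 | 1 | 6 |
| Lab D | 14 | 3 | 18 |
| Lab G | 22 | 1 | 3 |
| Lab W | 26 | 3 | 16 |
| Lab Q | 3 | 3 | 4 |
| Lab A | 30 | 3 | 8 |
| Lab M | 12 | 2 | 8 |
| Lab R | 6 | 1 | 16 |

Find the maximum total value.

Meeting every minimum uses 1+3+1+3+3+3+2+1 = 17 k$, leaving 42.
Highest papers per k$ first: Lab A 30 > Lab W 26 > Lab G 22 > Lab Z 18 > Lab D 14 > Lab M 12 > Lab R 6 > Lab Q 3.
Give Lab A 5 more to hit its cap of 8 — 37 left.
Lab W: +13 to 16 (cap) — 24 left.
Lab G takes 2 more to reach its cap of 3 — 22 left.
Lab Z: +5 to 6 (cap) — 17 left.
Lab D: +15 to 18 (cap) — 2 left.
Only 2 left; Lab M takes them to reach 4.
Total = 18×6 + 14×18 + 22×3 + 26×16 + 3×3 + 30×8 + 12×4 + 6×1 = 1145.

1145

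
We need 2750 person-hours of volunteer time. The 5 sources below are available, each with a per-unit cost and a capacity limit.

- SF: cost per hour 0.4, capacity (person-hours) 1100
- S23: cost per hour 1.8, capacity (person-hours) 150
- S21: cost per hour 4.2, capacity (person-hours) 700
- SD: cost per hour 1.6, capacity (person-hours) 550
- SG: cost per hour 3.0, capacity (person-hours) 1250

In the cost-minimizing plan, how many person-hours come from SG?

Fill from the cheapest source first.
Take 1100 from SF at 0.4 → need 1650 more.
SD (1.6): use full 550 → 1100 person-hours to go.
Take 150 from S23 at 1.8 → need 950 more.
Take 950 from SG at 3.0 to finish.
S21: unused.

950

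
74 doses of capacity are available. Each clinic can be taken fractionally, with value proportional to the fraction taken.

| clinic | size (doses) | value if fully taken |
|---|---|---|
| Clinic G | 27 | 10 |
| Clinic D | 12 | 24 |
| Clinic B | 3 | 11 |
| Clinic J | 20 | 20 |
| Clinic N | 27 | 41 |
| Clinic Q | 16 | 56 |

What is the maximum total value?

Best value per unit of size first: Clinic B 11/3≈3.67, Clinic Q 56/16≈3.5, Clinic D 24/12≈2, Clinic N 41/27≈1.52, Clinic J 20/20≈1, Clinic G 10/27≈0.37.
All 3 doses of Clinic B fit (value 11) ; 71 remain.
All 16 doses of Clinic Q fit (value 56) ; 55 remain.
Clinic D: take in full, 12 doses for value 24 ; 43 left.
Take all of Clinic N (27 doses, value 41) ; 16 doses left.
Fill the last 16 doses with part of Clinic J: 16/20 of it earns 16.
Total value = 148.

148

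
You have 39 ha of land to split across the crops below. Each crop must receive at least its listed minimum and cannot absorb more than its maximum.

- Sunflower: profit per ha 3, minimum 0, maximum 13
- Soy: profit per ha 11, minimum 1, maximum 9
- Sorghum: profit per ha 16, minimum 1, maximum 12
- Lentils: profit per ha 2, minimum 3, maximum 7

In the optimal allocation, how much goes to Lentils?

Meeting every minimum uses 0+1+1+3 = 5 ha, leaving 34.
Order the crops by profit per ha: Sorghum 16 > Soy 11 > Sunflower 3 > Lentils 2.
Sorghum takes 11 more to reach its cap of 12 → 23 left.
Soy takes 8 more to reach its cap of 9 → 15 left.
Give Sunflower 13 more to hit its cap of 13 → 2 left.
Lentils has room for 4 more but only 2 remain, so it gets 5.

5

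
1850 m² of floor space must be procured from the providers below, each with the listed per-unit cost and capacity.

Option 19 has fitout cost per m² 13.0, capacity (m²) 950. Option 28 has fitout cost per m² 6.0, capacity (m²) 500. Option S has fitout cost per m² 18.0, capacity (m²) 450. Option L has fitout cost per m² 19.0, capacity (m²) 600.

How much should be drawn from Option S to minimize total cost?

400

Fill from the cheapest provider first.
Option 28 at 6.0: take all 500 m² — 1350 still needed.
Option 19 (13.0): use full 950 — 400 m² to go.
Option S (18.0): take the remaining 400 — done.
Option L: unused.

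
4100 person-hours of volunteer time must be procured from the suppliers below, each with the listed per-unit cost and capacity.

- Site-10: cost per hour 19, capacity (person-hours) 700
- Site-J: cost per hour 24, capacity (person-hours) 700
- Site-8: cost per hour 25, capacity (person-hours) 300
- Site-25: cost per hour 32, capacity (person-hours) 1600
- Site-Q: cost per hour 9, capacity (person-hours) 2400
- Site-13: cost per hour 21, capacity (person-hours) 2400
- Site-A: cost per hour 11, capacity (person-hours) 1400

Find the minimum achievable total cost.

42700

Cheapest first:
Take 2400 from Site-Q at 9 — need 1700 more.
Take 1400 from Site-A at 11 — need 300 more.
Site-10 (19): take the remaining 300 — done.
Site-13, Site-J, Site-8, Site-25: unused.
Cost = 2400×9 + 1400×11 + 300×19 = 42700.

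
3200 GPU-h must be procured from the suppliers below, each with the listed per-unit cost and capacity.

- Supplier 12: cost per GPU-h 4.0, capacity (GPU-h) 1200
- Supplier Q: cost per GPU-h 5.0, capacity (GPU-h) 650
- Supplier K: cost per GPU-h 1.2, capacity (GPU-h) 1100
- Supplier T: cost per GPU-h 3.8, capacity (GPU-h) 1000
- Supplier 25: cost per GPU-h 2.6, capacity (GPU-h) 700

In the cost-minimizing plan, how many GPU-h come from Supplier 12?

Cheapest first:
Supplier K (1.2): use full 1100 — 2100 GPU-h to go.
Supplier 25 at 2.6: take all 700 GPU-h — 1400 still needed.
Take 1000 from Supplier T at 3.8 — need 400 more.
Supplier 12 (4.0): take the remaining 400 — done.
Supplier Q: unused.

400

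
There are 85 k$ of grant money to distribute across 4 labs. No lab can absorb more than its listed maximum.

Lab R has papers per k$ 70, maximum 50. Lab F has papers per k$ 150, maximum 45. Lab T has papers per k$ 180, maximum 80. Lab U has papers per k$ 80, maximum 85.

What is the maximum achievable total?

Order the labs by papers per k$: Lab T 180 > Lab F 150 > Lab U 80 > Lab R 70.
Lab T takes 80 to reach its cap of 80 → 5 left.
Only 5 left; Lab F takes them to reach 5.
Total = 150×5 + 180×80 = 15150.

15150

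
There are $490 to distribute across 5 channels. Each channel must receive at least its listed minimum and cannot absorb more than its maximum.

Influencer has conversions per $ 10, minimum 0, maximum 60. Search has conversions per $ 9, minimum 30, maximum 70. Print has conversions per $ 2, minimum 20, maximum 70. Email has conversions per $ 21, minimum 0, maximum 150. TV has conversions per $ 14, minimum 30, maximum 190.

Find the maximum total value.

Meeting every minimum uses 0+30+20+0+30 = 80 $, leaving 410.
Rank by conversions per $: Email 21 > TV 14 > Influencer 10 > Search 9 > Print 2.
Give Email 150 more to hit its cap of 150 → 260 left.
TV takes 160 more to reach its cap of 190 → 100 left.
Influencer takes 60 more to reach its cap of 60 → 40 left.
Give Search 40 more to hit its cap of 70 → 0 left.
Total = 10×60 + 9×70 + 2×20 + 21×150 + 14×190 = 7080.

7080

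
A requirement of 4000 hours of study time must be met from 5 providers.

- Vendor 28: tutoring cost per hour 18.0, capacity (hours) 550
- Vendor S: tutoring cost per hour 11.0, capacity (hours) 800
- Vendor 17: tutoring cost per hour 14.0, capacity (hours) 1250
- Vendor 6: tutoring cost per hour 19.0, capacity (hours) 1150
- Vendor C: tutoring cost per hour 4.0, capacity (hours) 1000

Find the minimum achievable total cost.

47800

Use providers in increasing cost order.
Vendor C (4.0): use full 1000 — 3000 hours to go.
Vendor S (11.0): use full 800 — 2200 hours to go.
Vendor 17 at 14.0: take all 1250 hours — 950 still needed.
Vendor 28 (18.0): use full 550 — 400 hours to go.
Vendor 6 (19.0): take the remaining 400 — done.
Cost = 1000×4.0 + 800×11.0 + 1250×14.0 + 550×18.0 + 400×19.0 = 47800.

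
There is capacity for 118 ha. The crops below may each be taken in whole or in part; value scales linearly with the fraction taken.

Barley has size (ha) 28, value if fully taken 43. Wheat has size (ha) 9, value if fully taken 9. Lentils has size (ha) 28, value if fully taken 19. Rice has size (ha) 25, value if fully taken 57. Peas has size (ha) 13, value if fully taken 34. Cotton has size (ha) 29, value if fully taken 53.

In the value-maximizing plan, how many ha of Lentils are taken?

Sort by value density: Peas 34/13≈2.62, Rice 57/25≈2.28, Cotton 53/29≈1.83, Barley 43/28≈1.54, Wheat 9/9≈1, Lentils 19/28≈0.679.
Peas: take in full, 13 ha for value 34 ; 105 left.
Take all of Rice (25 ha, value 57) ; 80 ha left.
All 29 ha of Cotton fit (value 53) ; 51 remain.
Barley: take in full, 28 ha for value 43 ; 23 left.
All 9 ha of Wheat fit (value 9) ; 14 remain.
14 ha left: a 14/28 share of Lentils gives 19×14/28 = 9.5.

14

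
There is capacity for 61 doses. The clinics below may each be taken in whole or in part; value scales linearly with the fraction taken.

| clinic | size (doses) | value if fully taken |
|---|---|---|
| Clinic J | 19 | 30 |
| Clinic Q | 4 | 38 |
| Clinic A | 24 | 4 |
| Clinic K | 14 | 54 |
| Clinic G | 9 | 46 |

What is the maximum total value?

Best value per unit of size first: Clinic Q 38/4≈9.5, Clinic G 46/9≈5.11, Clinic K 54/14≈3.86, Clinic J 30/19≈1.58, Clinic A 4/24≈0.167.
All 4 doses of Clinic Q fit (value 38) — 57 remain.
Take all of Clinic G (9 doses, value 46) — 48 doses left.
Clinic K: take in full, 14 doses for value 54 — 34 left.
All 19 doses of Clinic J fit (value 30) — 15 remain.
Fill the last 15 doses with part of Clinic A: 15/24 of it earns 2.5.
Total value = 170.5.

170.5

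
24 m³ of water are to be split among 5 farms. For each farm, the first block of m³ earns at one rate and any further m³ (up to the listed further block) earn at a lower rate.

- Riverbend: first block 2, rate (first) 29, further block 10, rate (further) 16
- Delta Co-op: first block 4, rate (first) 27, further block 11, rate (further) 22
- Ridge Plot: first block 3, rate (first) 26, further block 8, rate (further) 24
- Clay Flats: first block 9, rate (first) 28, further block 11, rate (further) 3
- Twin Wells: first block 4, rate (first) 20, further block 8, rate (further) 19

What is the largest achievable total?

640

Rank every tier by rate: Riverbend/first 29 > Clay Flats/first 28 > Delta Co-op/first 27 > Ridge Plot/first 26 > Ridge Plot/second 24 > Delta Co-op/second 22 > Twin Wells/first 20 > Twin Wells/second 19 > Riverbend/second 16 > Clay Flats/second 3.
Riverbend/first (29): +2 — 22 left.
Clay Flats first at 28: fill all 9 — 13 left.
Fill Delta Co-op first block (4 at 27) — 9 left.
Fill Ridge Plot first block (3 at 26) — 6 left.
Ridge Plot/second: +6 of 8 at 24; pool empty.
Total = 29×2 + 28×9 + 27×4 + 26×3 + 24×6 = 640.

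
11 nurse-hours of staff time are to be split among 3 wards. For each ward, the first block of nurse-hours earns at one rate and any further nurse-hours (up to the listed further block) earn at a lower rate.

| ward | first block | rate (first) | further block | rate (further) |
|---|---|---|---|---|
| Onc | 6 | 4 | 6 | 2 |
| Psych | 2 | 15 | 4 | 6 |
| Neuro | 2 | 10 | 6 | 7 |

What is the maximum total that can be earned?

Treat each block as its own option and order by rate: Psych/T1 15 > Neuro/T1 10 > Neuro/T2 7 > Psych/T2 6 > Onc/T1 4 > Onc/T2 2.
Psych/T1 (15): +2 — 9 left.
Neuro/T1 (10): +2 — 7 left.
Fill Neuro T2 block (6 at 7) — 1 left.
Psych T2 at 6: only 1 left, fill 1.
Total = 15×2 + 10×2 + 7×6 + 6×1 = 98.

98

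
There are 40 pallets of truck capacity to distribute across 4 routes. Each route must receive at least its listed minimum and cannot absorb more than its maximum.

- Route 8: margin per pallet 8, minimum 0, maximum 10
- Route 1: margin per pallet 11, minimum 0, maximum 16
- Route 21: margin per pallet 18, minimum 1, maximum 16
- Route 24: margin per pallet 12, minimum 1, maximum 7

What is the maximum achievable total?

556

Meeting every minimum uses 0+0+1+1 = 2 pallets, leaving 38.
Rank by margin per pallet: Route 21 18 > Route 24 12 > Route 1 11 > Route 8 8.
Route 21 takes 15 more to reach its cap of 16 → 23 left.
Route 24: +6 to 7 (cap) → 17 left.
Route 1 takes 16 more to reach its cap of 16 → 1 left.
Only 1 left; Route 8 takes them to reach 1.
Total = 8×1 + 11×16 + 18×16 + 12×7 = 556.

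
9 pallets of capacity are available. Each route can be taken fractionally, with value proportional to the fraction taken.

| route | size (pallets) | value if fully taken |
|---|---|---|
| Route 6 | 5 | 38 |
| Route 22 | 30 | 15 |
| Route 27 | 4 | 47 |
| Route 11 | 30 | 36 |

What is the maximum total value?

85

Sort by value density: Route 27 47/4≈11.8, Route 6 38/5≈7.6, Route 11 36/30≈1.2, Route 22 15/30≈0.5.
Route 27: take in full, 4 pallets for value 47 — 5 left.
Route 6: take in full, 5 pallets for value 38 — 0 left.
Total value = 85.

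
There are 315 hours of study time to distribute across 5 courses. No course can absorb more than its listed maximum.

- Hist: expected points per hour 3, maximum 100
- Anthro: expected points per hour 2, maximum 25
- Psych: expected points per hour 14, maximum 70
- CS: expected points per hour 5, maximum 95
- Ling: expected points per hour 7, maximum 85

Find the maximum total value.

Rank by expected points per hour: Psych 14 > Ling 7 > CS 5 > Hist 3 > Anthro 2.
Psych: +70 to 70 (cap) — 245 left.
Give Ling 85 to hit its cap of 85 — 160 left.
CS takes 95 to reach its cap of 95 — 65 left.
Only 65 left; Hist takes them to reach 65.
Total = 3×65 + 14×70 + 5×95 + 7×85 = 2245.

2245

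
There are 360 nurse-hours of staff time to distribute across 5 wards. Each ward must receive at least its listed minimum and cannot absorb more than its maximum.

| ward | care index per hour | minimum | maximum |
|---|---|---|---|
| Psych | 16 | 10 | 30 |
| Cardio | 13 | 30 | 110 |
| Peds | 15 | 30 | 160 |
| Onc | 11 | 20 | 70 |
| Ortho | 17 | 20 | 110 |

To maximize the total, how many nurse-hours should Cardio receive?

40

Meeting every minimum uses 10+30+30+20+20 = 110 nurse-hours, leaving 250.
Highest care index per hour first: Ortho 17 > Psych 16 > Peds 15 > Cardio 13 > Onc 11.
Ortho takes 90 more to reach its cap of 110 — 160 left.
Psych takes 20 more to reach its cap of 30 — 140 left.
Give Peds 130 more to hit its cap of 160 — 10 left.
Cardio: +10 (room for 80) → 40. Pool exhausted.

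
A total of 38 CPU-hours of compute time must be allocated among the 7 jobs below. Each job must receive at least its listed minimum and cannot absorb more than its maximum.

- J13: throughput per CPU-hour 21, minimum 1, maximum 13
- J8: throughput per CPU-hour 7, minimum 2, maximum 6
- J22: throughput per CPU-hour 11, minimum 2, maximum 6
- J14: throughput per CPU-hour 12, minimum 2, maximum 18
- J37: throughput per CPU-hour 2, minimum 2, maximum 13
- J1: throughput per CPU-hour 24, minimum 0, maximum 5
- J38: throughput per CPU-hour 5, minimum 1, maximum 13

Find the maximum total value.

Meeting every minimum uses 1+2+2+2+2+0+1 = 10 CPU-hours, leaving 28.
Rank by throughput per CPU-hour: J1 24 > J13 21 > J14 12 > J22 11 > J8 7 > J38 5 > J37 2.
Give J1 5 more to hit its cap of 5 ; 23 left.
J13 takes 12 more to reach its cap of 13 ; 11 left.
J14: +11 (room for 16) → 13. Pool exhausted.
Total = 21×13 + 7×2 + 11×2 + 12×13 + 2×2 + 24×5 + 5×1 = 594.

594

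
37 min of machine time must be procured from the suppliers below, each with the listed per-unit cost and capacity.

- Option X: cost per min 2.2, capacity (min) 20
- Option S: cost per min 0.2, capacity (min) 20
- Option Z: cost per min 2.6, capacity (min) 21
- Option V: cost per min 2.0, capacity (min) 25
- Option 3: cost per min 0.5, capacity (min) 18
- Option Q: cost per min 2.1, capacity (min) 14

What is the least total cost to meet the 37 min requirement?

12.5

Cheapest first:
Option S (0.2): use full 20 → 17 min to go.
Take 17 from Option 3 at 0.5 to finish.
Option V, Option Q, Option X, Option Z: unused.
Cost = 20×0.2 + 17×0.5 = 12.5.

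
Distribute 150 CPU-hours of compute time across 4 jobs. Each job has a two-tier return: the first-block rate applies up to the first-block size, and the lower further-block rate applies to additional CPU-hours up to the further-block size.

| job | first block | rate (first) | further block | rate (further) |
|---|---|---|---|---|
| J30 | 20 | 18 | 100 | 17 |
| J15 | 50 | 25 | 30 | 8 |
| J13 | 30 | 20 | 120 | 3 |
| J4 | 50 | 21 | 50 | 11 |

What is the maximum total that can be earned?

Treat each block as its own option and order by rate: J15/T1 25 > J4/T1 21 > J13/T1 20 > J30/T1 18 > J30/T2 17 > J4/T2 11 > J15/T2 8 > J13/T2 3.
J15/T1 (25): +50 ; 100 left.
J4 T1 at 21: fill all 50 ; 50 left.
Fill J13 T1 block (30 at 20) ; 20 left.
Fill J30 T1 block (20 at 18) ; 0 left.
Total = 25×50 + 21×50 + 20×30 + 18×20 = 3260.

3260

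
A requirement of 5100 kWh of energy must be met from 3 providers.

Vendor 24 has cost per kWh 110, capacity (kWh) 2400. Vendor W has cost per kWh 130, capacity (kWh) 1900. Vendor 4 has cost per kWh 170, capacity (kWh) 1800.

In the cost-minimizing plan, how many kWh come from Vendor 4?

Cheapest first:
Take 2400 from Vendor 24 at 110 ; need 2700 more.
Vendor W (130): use full 1900 ; 800 kWh to go.
Vendor 4 at 170: take 800 of its 1800 ; requirement met.

800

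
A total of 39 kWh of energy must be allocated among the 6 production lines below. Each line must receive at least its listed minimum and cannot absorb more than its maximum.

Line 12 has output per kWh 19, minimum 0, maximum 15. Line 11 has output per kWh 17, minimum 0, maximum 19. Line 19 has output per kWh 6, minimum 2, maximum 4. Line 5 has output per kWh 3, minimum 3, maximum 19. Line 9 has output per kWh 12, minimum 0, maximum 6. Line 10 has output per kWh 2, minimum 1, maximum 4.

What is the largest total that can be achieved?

614

Meeting every minimum uses 0+0+2+3+0+1 = 6 kWh, leaving 33.
Highest output per kWh first: Line 12 19 > Line 11 17 > Line 9 12 > Line 19 6 > Line 5 3 > Line 10 2.
Give Line 12 15 more to hit its cap of 15 — 18 left.
Line 11 has room for 19 more but only 18 remain, so it gets 18.
Total = 19×15 + 17×18 + 6×2 + 3×3 + 2×1 = 614.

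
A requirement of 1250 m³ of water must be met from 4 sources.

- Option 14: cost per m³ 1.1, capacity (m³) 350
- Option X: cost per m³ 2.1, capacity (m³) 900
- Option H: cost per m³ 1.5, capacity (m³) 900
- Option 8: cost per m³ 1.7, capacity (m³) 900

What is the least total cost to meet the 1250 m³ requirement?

Fill from the cheapest source first.
Option 14 (1.1): use full 350 — 900 m³ to go.
Option H at 1.5: take all 900 m³ — 0 still needed.
Option 8, Option X: unused.
Cost = 350×1.1 + 900×1.5 = 1735.

1735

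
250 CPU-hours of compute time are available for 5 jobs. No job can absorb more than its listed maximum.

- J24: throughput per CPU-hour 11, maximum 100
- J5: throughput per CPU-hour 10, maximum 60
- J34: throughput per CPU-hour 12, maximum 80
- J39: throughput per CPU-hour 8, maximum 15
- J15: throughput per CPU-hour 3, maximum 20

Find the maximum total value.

2740

Highest throughput per CPU-hour first: J34 12 > J24 11 > J5 10 > J39 8 > J15 3.
J34 takes 80 to reach its cap of 80 → 170 left.
Give J24 100 to hit its cap of 100 → 70 left.
Give J5 60 to hit its cap of 60 → 10 left.
J39 has room for 15 but only 10 remain, so it gets 10.
Total = 11×100 + 10×60 + 12×80 + 8×10 = 2740.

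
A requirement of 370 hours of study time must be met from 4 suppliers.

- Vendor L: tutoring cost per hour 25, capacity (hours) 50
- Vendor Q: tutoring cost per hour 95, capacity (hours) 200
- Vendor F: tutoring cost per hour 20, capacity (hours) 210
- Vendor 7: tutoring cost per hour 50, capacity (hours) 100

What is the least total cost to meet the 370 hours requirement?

11400

Cheapest first:
Vendor F at 20: take all 210 hours → 160 still needed.
Vendor L at 25: take all 50 hours → 110 still needed.
Take 100 from Vendor 7 at 50 → need 10 more.
Take 10 from Vendor Q at 95 to finish.
Cost = 210×20 + 50×25 + 100×50 + 10×95 = 11400.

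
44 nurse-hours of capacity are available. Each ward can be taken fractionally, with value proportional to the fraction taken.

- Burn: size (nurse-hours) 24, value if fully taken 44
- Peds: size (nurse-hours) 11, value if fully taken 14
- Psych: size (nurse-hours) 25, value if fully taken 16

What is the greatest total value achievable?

63.76

Best value per unit of size first: Burn 44/24≈1.83, Peds 14/11≈1.27, Psych 16/25≈0.64.
Take all of Burn (24 nurse-hours, value 44) — 20 nurse-hours left.
Peds: take in full, 11 nurse-hours for value 14 — 9 left.
Fill the last 9 nurse-hours with part of Psych: 9/25 of it earns 5.76.
Total value = 63.76.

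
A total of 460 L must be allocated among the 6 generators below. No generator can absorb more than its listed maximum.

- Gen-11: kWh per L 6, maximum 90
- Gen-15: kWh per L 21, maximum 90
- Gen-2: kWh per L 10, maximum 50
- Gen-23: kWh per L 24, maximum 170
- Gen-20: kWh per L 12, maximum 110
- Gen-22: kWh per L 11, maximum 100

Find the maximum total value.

8280

Rank by kWh per L: Gen-23 24 > Gen-15 21 > Gen-20 12 > Gen-22 11 > Gen-2 10 > Gen-11 6.
Gen-23 takes 170 to reach its cap of 170 — 290 left.
Gen-15: +90 to 90 (cap) — 200 left.
Gen-20 takes 110 to reach its cap of 110 — 90 left.
Only 90 left; Gen-22 takes them to reach 90.
Total = 21×90 + 24×170 + 12×110 + 11×90 = 8280.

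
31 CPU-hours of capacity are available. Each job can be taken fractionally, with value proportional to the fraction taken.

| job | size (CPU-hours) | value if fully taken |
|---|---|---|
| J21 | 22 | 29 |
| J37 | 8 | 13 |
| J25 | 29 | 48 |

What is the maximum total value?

Sort by value density: J25 48/29≈1.66, J37 13/8≈1.62, J21 29/22≈1.32.
Take all of J25 (29 CPU-hours, value 48) → 2 CPU-hours left.
Only 2 CPU-hours remain; take 2/8 of J37 for value 13×2/8 = 3.25.
Total value = 51.25.

51.25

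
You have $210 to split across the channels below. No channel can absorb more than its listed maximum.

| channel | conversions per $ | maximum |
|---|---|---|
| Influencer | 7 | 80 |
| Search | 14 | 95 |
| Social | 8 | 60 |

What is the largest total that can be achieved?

Rank by conversions per $: Search 14 > Social 8 > Influencer 7.
Search: +95 to 95 (cap) — 115 left.
Give Social 60 to hit its cap of 60 — 55 left.
Only 55 left; Influencer takes them to reach 55.
Total = 7×55 + 14×95 + 8×60 = 2195.

2195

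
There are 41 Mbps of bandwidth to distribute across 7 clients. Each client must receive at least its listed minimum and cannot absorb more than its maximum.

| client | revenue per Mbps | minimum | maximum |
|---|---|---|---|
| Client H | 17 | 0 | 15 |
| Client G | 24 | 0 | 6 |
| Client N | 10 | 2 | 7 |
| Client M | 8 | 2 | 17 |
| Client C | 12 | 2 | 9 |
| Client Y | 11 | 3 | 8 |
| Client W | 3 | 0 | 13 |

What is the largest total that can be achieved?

620

Meeting every minimum uses 0+0+2+2+2+3+0 = 9 Mbps, leaving 32.
Highest revenue per Mbps first: Client G 24 > Client H 17 > Client C 12 > Client Y 11 > Client N 10 > Client M 8 > Client W 3.
Client G: +6 to 6 (cap) ; 26 left.
Give Client H 15 more to hit its cap of 15 ; 11 left.
Client C: +7 to 9 (cap) ; 4 left.
Client Y: +4 (room for 5) → 7. Pool exhausted.
Total = 17×15 + 24×6 + 10×2 + 8×2 + 12×9 + 11×7 = 620.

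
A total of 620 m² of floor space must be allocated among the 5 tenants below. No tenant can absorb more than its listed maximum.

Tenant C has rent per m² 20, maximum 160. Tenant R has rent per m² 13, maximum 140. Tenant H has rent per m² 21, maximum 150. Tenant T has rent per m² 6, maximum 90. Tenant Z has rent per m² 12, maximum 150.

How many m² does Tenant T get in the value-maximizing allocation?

20

Rank by rent per m²: Tenant H 21 > Tenant C 20 > Tenant R 13 > Tenant Z 12 > Tenant T 6.
Give Tenant H 150 to hit its cap of 150 → 470 left.
Give Tenant C 160 to hit its cap of 160 → 310 left.
Give Tenant R 140 to hit its cap of 140 → 170 left.
Give Tenant Z 150 to hit its cap of 150 → 20 left.
Tenant T: +20 (room for 90) → 20. Pool exhausted.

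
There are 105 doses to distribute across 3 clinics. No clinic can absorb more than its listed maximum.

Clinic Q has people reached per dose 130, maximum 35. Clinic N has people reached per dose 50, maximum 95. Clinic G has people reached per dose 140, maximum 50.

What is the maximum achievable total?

Order the clinics by people reached per dose: Clinic G 140 > Clinic Q 130 > Clinic N 50.
Clinic G: +50 to 50 (cap) — 55 left.
Clinic Q: +35 to 35 (cap) — 20 left.
Only 20 left; Clinic N takes them to reach 20.
Total = 130×35 + 50×20 + 140×50 = 12550.

12550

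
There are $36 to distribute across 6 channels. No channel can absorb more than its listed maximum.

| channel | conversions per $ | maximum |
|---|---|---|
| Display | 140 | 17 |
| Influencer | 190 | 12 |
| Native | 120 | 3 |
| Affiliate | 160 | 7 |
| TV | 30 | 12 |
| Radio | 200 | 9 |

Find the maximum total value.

Highest conversions per $ first: Radio 200 > Influencer 190 > Affiliate 160 > Display 140 > Native 120 > TV 30.
Radio: +9 to 9 (cap) ; 27 left.
Influencer: +12 to 12 (cap) ; 15 left.
Affiliate takes 7 to reach its cap of 7 ; 8 left.
Only 8 left; Display takes them to reach 8.
Total = 140×8 + 190×12 + 160×7 + 200×9 = 6320.

6320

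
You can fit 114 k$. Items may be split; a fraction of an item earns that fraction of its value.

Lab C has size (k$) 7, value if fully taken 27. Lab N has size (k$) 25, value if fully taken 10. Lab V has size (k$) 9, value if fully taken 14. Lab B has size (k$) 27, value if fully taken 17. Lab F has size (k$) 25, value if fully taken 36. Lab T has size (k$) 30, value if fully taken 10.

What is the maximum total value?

Sort by value density: Lab C 27/7≈3.86, Lab V 14/9≈1.56, Lab F 36/25≈1.44, Lab B 17/27≈0.63, Lab N 10/25≈0.4, Lab T 10/30≈0.333.
Lab C: take in full, 7 k$ for value 27 — 107 left.
Lab V: take in full, 9 k$ for value 14 — 98 left.
Lab F: take in full, 25 k$ for value 36 — 73 left.
All 27 k$ of Lab B fit (value 17) — 46 remain.
All 25 k$ of Lab N fit (value 10) — 21 remain.
Fill the last 21 k$ with part of Lab T: 21/30 of it earns 7.
Total value = 111.

111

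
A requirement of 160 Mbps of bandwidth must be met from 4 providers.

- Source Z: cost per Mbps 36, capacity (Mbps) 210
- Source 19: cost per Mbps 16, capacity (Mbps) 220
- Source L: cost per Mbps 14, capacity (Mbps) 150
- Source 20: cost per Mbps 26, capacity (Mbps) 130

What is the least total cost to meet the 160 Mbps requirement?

2260

Use providers in increasing cost order.
Take 150 from Source L at 14 → need 10 more.
Source 19 at 16: take 10 of its 220 → requirement met.
Source 20, Source Z: unused.
Cost = 150×14 + 10×16 = 2260.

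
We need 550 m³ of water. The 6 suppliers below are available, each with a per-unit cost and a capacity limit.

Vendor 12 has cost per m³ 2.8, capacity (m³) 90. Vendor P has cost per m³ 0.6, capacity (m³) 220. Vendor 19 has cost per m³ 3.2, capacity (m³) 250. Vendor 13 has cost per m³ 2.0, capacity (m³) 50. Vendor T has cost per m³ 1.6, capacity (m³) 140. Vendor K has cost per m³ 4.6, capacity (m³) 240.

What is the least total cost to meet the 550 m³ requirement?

868

Use suppliers in increasing cost order.
Take 220 from Vendor P at 0.6 → need 330 more.
Take 140 from Vendor T at 1.6 → need 190 more.
Vendor 13 (2.0): use full 50 → 140 m³ to go.
Vendor 12 at 2.8: take all 90 m³ → 50 still needed.
Vendor 19 at 3.2: take 50 of its 250 → requirement met.
Vendor K: unused.
Cost = 220×0.6 + 140×1.6 + 50×2.0 + 90×2.8 + 50×3.2 = 868.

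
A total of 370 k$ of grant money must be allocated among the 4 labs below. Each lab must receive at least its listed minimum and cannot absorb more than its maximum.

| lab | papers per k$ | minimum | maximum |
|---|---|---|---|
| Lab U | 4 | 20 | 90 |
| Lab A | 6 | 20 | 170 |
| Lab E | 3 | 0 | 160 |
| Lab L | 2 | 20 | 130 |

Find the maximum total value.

1690

Meeting every minimum uses 20+20+0+20 = 60 k$, leaving 310.
Highest papers per k$ first: Lab A 6 > Lab U 4 > Lab E 3 > Lab L 2.
Lab A: +150 to 170 (cap) — 160 left.
Lab U: +70 to 90 (cap) — 90 left.
Lab E has room for 160 more but only 90 remain, so it gets 90.
Total = 4×90 + 6×170 + 3×90 + 2×20 = 1690.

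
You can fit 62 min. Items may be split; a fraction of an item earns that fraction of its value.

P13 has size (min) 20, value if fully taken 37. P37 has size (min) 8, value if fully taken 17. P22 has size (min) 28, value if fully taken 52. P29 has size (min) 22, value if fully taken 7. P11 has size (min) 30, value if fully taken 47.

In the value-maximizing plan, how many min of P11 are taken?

6

Best value per unit of size first: P37 17/8≈2.12, P22 52/28≈1.86, P13 37/20≈1.85, P11 47/30≈1.57, P29 7/22≈0.318.
Take all of P37 (8 min, value 17) ; 54 min left.
All 28 min of P22 fit (value 52) ; 26 remain.
Take all of P13 (20 min, value 37) ; 6 min left.
Only 6 min remain; take 6/30 of P11 for value 47×6/30 = 9.4.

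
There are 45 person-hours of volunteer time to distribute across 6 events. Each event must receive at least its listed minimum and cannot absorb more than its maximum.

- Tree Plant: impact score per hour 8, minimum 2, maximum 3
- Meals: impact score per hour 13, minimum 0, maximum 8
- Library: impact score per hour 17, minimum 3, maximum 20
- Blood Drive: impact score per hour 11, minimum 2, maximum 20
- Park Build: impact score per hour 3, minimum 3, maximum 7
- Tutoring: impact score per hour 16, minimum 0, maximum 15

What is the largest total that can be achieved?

Meeting every minimum uses 2+0+3+2+3+0 = 10 person-hours, leaving 35.
Rank by impact score per hour: Library 17 > Tutoring 16 > Meals 13 > Blood Drive 11 > Tree Plant 8 > Park Build 3.
Give Library 17 more to hit its cap of 20 → 18 left.
Tutoring: +15 to 15 (cap) → 3 left.
Only 3 left; Meals takes them to reach 3.
Total = 8×2 + 13×3 + 17×20 + 11×2 + 3×3 + 16×15 = 666.

666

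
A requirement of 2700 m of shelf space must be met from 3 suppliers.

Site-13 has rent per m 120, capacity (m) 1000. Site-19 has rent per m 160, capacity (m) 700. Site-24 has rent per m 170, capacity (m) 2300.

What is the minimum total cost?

Cheapest first:
Site-13 (120): use full 1000 ; 1700 m to go.
Site-19 at 160: take all 700 m ; 1000 still needed.
Take 1000 from Site-24 at 170 to finish.
Cost = 1000×120 + 700×160 + 1000×170 = 402000.

402000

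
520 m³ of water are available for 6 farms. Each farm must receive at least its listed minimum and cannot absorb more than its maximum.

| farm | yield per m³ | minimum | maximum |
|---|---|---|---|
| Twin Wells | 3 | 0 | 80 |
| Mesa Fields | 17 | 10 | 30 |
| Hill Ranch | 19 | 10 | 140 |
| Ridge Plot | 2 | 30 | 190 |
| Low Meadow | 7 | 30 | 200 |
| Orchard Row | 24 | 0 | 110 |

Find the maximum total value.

7300

Meeting every minimum uses 0+10+10+30+30+0 = 80 m³, leaving 440.
Highest yield per m³ first: Orchard Row 24 > Hill Ranch 19 > Mesa Fields 17 > Low Meadow 7 > Twin Wells 3 > Ridge Plot 2.
Orchard Row: +110 to 110 (cap) ; 330 left.
Hill Ranch: +130 to 140 (cap) ; 200 left.
Give Mesa Fields 20 more to hit its cap of 30 ; 180 left.
Low Meadow takes 170 more to reach its cap of 200 ; 10 left.
Twin Wells: +10 (room for 80) → 10. Pool exhausted.
Total = 3×10 + 17×30 + 19×140 + 2×30 + 7×200 + 24×110 = 7300.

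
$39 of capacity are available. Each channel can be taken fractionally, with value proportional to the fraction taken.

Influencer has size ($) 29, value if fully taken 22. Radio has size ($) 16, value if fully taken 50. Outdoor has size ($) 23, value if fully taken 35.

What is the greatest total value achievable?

85

Rank by value-to-size ratio: Radio 50/16≈3.12, Outdoor 35/23≈1.52, Influencer 22/29≈0.759.
Take all of Radio (16 $, value 50) ; 23 $ left.
Take all of Outdoor (23 $, value 35) ; 0 $ left.
Total value = 85.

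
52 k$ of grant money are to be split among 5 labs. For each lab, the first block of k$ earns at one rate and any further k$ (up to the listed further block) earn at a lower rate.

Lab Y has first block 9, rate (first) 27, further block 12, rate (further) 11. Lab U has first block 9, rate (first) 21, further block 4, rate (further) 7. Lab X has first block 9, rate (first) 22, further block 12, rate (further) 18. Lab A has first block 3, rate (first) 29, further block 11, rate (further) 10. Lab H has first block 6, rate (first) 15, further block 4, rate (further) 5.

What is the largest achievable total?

Rank every tier by rate: Lab A/first 29 > Lab Y/first 27 > Lab X/first 22 > Lab U/first 21 > Lab X/second 18 > Lab H/first 15 > Lab Y/second 11 > Lab A/second 10 > Lab U/second 7 > Lab H/second 5.
Lab A/first (29): +3 ; 49 left.
Lab Y first at 27: fill all 9 ; 40 left.
Lab X first at 22: fill all 9 ; 31 left.
Lab U first at 21: fill all 9 ; 22 left.
Fill Lab X second block (12 at 18) ; 10 left.
Lab H/first (15): +6 ; 4 left.
Lab Y second at 11: only 4 left, fill 4.
Total = 29×3 + 27×9 + 22×9 + 21×9 + 18×12 + 15×6 + 11×4 = 1067.

1067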